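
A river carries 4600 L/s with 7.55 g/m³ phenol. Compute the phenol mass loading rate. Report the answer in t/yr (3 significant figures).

1100 t/yr

4600 L/s = 4.6 m³/s.
Mass flux = Q·C = 4.6 m³/s × 7.55 g/m³ = 34.73 g/s.
= 34.73 g/s × 31.56 = 1096 t/yr.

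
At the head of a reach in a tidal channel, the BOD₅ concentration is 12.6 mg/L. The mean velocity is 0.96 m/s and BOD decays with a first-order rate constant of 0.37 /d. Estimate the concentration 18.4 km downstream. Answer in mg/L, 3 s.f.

11.6 mg/L

Travel time t = 18.4 km / 0.96 m/s = 1.84e+04/0.96 = 1.917e+04 s = 0.2218 d.
First-order decay: C = 12.6·exp(−0.37·0.2218) = 12.6·0.9212 = 11.61 mg/L.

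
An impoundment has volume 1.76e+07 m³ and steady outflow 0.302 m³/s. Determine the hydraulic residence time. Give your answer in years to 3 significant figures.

Q = 0.302 m³/s × 3.156e+07 s/yr = 9.53e+06 m³/yr.
Hydraulic residence time τ = V/Q = 1.76e+07/9.53e+06 = 1.847 yr.

1.85 yr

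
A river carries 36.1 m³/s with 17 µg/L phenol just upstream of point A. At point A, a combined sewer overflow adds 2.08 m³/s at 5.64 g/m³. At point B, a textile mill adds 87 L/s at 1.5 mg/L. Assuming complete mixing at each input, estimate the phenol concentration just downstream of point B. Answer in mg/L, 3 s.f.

0.326 mg/L

17 µg/L = 0.017 mg/L.
After input A: C = (36.1·0.017 + 2.08·5.64) / 38.18 = 0.3233 mg/L.
87 L/s = 0.087 m³/s.
After input B: C = (38.18·0.3233 + 0.087·1.5) / 38.27 = 0.326 mg/L.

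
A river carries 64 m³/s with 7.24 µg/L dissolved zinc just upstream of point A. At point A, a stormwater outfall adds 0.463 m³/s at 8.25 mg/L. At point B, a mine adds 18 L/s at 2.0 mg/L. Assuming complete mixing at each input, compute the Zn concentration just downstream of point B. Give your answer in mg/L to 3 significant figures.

7.24 µg/L = 0.00724 mg/L.
After input A: C = (64·0.00724 + 0.463·8.25) / 64.46 = 0.06644 mg/L.
18 L/s = 0.018 m³/s.
After input B: C = (64.46·0.06644 + 0.018·2) / 64.48 = 0.06698 mg/L.

0.0670 mg/L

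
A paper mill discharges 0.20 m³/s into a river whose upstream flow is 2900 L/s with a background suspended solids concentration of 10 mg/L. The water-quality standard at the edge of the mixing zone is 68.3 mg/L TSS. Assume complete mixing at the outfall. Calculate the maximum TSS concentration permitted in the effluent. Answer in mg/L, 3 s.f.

2900 L/s = 2.9 m³/s.
Mass balance: 68.3·3.1 = 0.2·Cₑ + 2.9·10.
Cₑ = (211.7 − 29) / 0.2 = 913.6 mg/L.

914 mg/L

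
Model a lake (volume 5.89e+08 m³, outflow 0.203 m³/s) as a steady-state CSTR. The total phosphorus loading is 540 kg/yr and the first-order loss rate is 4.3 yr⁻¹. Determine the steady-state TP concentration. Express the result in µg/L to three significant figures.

Outflow Q = 0.203 m³/s × 3.156e+07 s/yr = 6.406e+06 m³/yr.
Steady-state CSTR mass balance: W = Q·C + k·V·C, so C = W/(Q + kV).
Q + kV = 6.406e+06 + 4.3·5.89e+08 = 2.539e+09 m³/yr.
C = 540/2.539e+09 = 2.127e-07 kg/m³ = 0.0002127 mg/L = 0.2127 µg/L.

0.213 µg/L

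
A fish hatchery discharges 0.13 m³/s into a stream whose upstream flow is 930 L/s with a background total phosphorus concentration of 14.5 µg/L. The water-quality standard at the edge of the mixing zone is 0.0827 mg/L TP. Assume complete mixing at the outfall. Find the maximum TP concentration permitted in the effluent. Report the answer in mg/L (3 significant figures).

930 L/s = 0.93 m³/s.
14.5 µg/L = 0.0145 mg/L.
Mass balance: 0.0827·1.06 = 0.13·Cₑ + 0.93·0.0145.
Cₑ = (0.08766 − 0.01349) / 0.13 = 0.5706 mg/L.

0.571 mg/L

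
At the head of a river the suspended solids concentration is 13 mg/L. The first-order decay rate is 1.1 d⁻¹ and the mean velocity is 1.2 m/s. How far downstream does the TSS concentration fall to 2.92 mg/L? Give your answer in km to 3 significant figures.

From C = C₀·e^(−kt), t = ln(C₀/C)/k = ln(13/2.92)/1.1 = 1.493/1.1 = 1.358 d.
Distance = v·t = 1.2 m/s × 1.173e+05 s = 1.408e+05 m = 140.8 km.

141 km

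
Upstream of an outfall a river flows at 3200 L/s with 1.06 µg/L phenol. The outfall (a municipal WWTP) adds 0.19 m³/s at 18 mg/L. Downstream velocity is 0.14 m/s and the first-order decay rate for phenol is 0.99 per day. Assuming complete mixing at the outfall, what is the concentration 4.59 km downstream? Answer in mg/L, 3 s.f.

0.694 mg/L

3200 L/s = 3.2 m³/s.
1.06 µg/L = 0.00106 mg/L.
After complete mixing, C₀ = (0.19·18 + 3.2·0.00106) / 3.39 = 1.01 mg/L.
Travel time t = 4590 m / 0.14 m/s = 3.279e+04 s = 0.3795 d.
C = 1.01·exp(−0.99·0.3795) = 1.01·0.6868 = 0.6936 mg/L.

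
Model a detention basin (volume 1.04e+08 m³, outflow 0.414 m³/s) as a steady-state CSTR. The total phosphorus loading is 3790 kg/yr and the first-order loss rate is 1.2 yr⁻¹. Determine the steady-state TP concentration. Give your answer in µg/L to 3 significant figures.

Outflow Q = 0.414 m³/s × 3.156e+07 s/yr = 1.306e+07 m³/yr.
Steady-state CSTR mass balance: W = Q·C + k·V·C, so C = W/(Q + kV).
Q + kV = 1.306e+07 + 1.2·1.04e+08 = 1.379e+08 m³/yr.
C = 3790/1.379e+08 = 2.749e-05 kg/m³ = 0.02749 mg/L = 27.49 µg/L.

27.5 µg/L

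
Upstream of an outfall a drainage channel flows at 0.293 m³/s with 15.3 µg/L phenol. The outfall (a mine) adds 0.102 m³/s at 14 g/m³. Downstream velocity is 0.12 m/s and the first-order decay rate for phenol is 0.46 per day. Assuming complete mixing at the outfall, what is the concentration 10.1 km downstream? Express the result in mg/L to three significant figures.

2.32 mg/L

15.3 µg/L = 0.0153 mg/L.
After complete mixing, C₀ = (0.102·14 + 0.293·0.0153) / 0.395 = 3.627 mg/L.
Travel time t = 1.01e+04 m / 0.12 m/s = 8.417e+04 s = 0.9742 d.
C = 3.627·exp(−0.46·0.9742) = 3.627·0.6388 = 2.317 mg/L.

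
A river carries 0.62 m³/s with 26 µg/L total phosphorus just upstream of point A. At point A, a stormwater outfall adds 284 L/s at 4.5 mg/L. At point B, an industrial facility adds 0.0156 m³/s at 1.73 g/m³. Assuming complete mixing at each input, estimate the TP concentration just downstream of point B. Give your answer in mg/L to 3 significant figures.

26 µg/L = 0.026 mg/L.
284 L/s = 0.284 m³/s.
After input A: C = (0.62·0.026 + 0.284·4.5) / 0.904 = 1.432 mg/L.
After input B: C = (0.904·1.432 + 0.0156·1.73) / 0.9196 = 1.437 mg/L.

1.44 mg/L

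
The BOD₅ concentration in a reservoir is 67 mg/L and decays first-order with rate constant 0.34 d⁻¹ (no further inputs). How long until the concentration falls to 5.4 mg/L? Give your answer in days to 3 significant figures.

7.41 d

t = ln(C₀/C)/k = ln(67/5.4)/0.34 = 2.518/0.34 = 7.407 d.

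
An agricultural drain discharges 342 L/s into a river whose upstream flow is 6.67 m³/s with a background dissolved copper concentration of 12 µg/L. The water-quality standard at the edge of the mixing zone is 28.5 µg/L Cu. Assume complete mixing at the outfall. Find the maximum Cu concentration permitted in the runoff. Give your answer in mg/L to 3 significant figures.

0.350 mg/L

342 L/s = 0.342 m³/s.
12 µg/L = 0.012 mg/L.
28.5 µg/L = 0.0285 mg/L.
Mass balance: 0.0285·7.012 = 0.342·Cₑ + 6.67·0.012.
Cₑ = (0.1998 − 0.08004) / 0.342 = 0.3503 mg/L.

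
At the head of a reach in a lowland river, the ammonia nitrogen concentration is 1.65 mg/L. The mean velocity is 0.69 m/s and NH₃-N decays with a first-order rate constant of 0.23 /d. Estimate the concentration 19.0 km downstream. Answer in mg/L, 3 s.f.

1.53 mg/L

Travel time t = 19.0 km / 0.69 m/s = 1.9e+04/0.69 = 2.754e+04 s = 0.3187 d.
First-order decay: C = 1.65·exp(−0.23·0.3187) = 1.65·0.9293 = 1.533 mg/L.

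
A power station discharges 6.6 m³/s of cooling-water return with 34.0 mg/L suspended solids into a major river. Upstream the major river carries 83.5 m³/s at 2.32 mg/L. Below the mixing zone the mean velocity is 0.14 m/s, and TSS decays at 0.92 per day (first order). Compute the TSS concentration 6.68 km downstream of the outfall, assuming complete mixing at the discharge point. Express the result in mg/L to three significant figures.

After complete mixing, C₀ = (6.6·34 + 83.5·2.32) / 90.1 = 4.641 mg/L.
Travel time t = 6680 m / 0.14 m/s = 4.771e+04 s = 0.5522 d.
C = 4.641·exp(−0.92·0.5522) = 4.641·0.6017 = 2.792 mg/L.

2.79 mg/L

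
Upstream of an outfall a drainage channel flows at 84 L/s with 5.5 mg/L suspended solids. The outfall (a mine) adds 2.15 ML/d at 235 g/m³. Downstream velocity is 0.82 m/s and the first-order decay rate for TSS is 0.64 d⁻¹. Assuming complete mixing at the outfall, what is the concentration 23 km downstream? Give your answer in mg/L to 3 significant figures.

2.15 ML/d = 0.02488 m³/s.
84 L/s = 0.084 m³/s.
After complete mixing, C₀ = (0.02488·235 + 0.084·5.5) / 0.1089 = 57.95 mg/L.
Travel time t = 2.3e+04 m / 0.82 m/s = 2.805e+04 s = 0.3246 d.
C = 57.95·exp(−0.64·0.3246) = 57.95·0.8124 = 47.08 mg/L.

47.1 mg/L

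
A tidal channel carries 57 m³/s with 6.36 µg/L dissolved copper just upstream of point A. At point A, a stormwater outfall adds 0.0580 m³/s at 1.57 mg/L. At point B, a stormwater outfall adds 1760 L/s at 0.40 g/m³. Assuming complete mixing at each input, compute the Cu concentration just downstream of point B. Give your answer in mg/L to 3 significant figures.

6.36 µg/L = 0.00636 mg/L.
After input A: C = (57·0.00636 + 0.058·1.57) / 57.06 = 0.007949 mg/L.
1760 L/s = 1.76 m³/s.
After input B: C = (57.06·0.007949 + 1.76·0.4) / 58.82 = 0.01968 mg/L.

0.0197 mg/L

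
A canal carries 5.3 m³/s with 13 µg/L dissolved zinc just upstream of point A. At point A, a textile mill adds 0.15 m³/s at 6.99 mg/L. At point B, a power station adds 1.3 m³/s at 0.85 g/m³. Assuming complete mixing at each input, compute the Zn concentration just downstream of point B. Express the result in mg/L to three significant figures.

0.329 mg/L

13 µg/L = 0.013 mg/L.
After input A: C = (5.3·0.013 + 0.15·6.99) / 5.45 = 0.205 mg/L.
After input B: C = (5.45·0.205 + 1.3·0.85) / 6.75 = 0.3292 mg/L.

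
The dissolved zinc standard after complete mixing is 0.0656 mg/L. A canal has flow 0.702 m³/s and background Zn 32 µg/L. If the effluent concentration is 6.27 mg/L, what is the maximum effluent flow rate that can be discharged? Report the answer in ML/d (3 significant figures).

32 µg/L = 0.032 mg/L.
Mass balance at complete mixing: C_std·(Q_w + Q_r) = Q_w·C_e + Q_r·C_b.
Rearranging, Q_w = Q_r·(C_std − C_b)/(C_e − C_std) = 0.702·(0.0656 − 0.032) / (6.27 − 0.0656) = 0.003802 m³/s.
= 0.3285 ML/d.

0.328 ML/d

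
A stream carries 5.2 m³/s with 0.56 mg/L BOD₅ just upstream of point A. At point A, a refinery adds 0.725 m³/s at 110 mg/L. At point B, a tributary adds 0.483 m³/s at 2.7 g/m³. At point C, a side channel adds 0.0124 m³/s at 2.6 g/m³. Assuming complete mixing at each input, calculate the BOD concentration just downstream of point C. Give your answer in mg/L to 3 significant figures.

13.1 mg/L

After input A: C = (5.2·0.56 + 0.725·110) / 5.925 = 13.95 mg/L.
After input B: C = (5.925·13.95 + 0.483·2.7) / 6.408 = 13.1 mg/L.
After input C: C = (6.408·13.1 + 0.0124·2.6) / 6.42 = 13.08 mg/L.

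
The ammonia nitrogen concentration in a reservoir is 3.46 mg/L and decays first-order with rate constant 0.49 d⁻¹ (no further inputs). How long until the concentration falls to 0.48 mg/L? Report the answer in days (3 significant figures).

t = ln(C₀/C)/k = ln(3.46/0.48)/0.49 = 1.975/0.49 = 4.031 d.

4.03 d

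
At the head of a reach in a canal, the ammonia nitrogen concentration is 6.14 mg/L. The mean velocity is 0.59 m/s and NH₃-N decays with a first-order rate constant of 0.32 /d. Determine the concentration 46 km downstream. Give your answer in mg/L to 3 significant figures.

4.60 mg/L

Travel time t = 46 km / 0.59 m/s = 4.6e+04/0.59 = 7.797e+04 s = 0.9024 d.
First-order decay: C = 6.14·exp(−0.32·0.9024) = 6.14·0.7492 = 4.6 mg/L.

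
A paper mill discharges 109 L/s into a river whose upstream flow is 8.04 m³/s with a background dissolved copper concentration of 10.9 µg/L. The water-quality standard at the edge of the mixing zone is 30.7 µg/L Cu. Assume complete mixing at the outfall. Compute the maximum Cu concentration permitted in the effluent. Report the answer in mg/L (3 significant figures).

1.49 mg/L

109 L/s = 0.109 m³/s.
10.9 µg/L = 0.0109 mg/L.
30.7 µg/L = 0.0307 mg/L.
Mass balance: 0.0307·8.149 = 0.109·Cₑ + 8.04·0.0109.
Cₑ = (0.2502 − 0.08764) / 0.109 = 1.491 mg/L.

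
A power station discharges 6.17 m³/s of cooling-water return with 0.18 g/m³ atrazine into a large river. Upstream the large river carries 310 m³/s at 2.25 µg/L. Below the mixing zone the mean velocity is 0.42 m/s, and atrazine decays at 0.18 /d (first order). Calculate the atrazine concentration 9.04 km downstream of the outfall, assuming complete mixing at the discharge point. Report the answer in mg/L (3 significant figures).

0.00547 mg/L

2.25 µg/L = 0.00225 mg/L.
After complete mixing, C₀ = (6.17·0.18 + 310·0.00225) / 316.2 = 0.005719 mg/L.
Travel time t = 9040 m / 0.42 m/s = 2.152e+04 s = 0.2491 d.
C = 0.005719·exp(−0.18·0.2491) = 0.005719·0.9561 = 0.005468 mg/L.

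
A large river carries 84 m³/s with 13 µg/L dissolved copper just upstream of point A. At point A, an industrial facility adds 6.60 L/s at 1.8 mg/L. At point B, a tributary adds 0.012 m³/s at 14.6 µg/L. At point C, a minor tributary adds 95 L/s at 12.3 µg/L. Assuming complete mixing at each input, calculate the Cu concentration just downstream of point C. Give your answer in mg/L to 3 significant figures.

13 µg/L = 0.013 mg/L.
6.60 L/s = 0.0066 m³/s.
After input A: C = (84·0.013 + 0.0066·1.8) / 84.01 = 0.01314 mg/L.
14.6 µg/L = 0.0146 mg/L.
After input B: C = (84.01·0.01314 + 0.012·0.0146) / 84.02 = 0.01314 mg/L.
95 L/s = 0.095 m³/s.
12.3 µg/L = 0.0123 mg/L.
After input C: C = (84.02·0.01314 + 0.095·0.0123) / 84.11 = 0.01314 mg/L.

0.0131 mg/L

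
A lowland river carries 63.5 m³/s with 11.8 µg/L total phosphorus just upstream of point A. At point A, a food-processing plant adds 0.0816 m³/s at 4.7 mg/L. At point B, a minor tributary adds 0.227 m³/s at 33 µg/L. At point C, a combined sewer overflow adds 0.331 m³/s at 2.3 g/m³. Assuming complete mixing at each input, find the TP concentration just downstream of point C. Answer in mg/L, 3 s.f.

11.8 µg/L = 0.0118 mg/L.
After input A: C = (63.5·0.0118 + 0.0816·4.7) / 63.58 = 0.01782 mg/L.
33 µg/L = 0.033 mg/L.
After input B: C = (63.58·0.01782 + 0.227·0.033) / 63.81 = 0.01787 mg/L.
After input C: C = (63.81·0.01787 + 0.331·2.3) / 64.14 = 0.02965 mg/L.

0.0296 mg/L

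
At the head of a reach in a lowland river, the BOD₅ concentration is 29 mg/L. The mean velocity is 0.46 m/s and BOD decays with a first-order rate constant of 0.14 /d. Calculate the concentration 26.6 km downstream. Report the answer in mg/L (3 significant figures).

Travel time t = 26.6 km / 0.46 m/s = 2.66e+04/0.46 = 5.783e+04 s = 0.6693 d.
First-order decay: C = 29·exp(−0.14·0.6693) = 29·0.9106 = 26.41 mg/L.

26.4 mg/L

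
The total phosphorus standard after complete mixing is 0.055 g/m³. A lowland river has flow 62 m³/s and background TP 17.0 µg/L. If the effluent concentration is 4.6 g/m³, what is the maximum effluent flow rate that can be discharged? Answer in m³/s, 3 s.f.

0.518 m³/s

17.0 µg/L = 0.017 mg/L.
Mass balance at complete mixing: C_std·(Q_w + Q_r) = Q_w·C_e + Q_r·C_b.
Rearranging, Q_w = Q_r·(C_std − C_b)/(C_e − C_std) = 62·(0.055 − 0.017) / (4.6 − 0.055) = 0.5184 m³/s.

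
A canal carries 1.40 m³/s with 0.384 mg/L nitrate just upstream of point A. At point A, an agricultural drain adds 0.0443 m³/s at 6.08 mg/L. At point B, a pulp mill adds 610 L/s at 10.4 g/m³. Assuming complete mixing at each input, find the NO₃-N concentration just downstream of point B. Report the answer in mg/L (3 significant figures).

After input A: C = (1.4·0.384 + 0.0443·6.08) / 1.444 = 0.5587 mg/L.
610 L/s = 0.61 m³/s.
After input B: C = (1.444·0.5587 + 0.61·10.4) / 2.054 = 3.481 mg/L.

3.48 mg/L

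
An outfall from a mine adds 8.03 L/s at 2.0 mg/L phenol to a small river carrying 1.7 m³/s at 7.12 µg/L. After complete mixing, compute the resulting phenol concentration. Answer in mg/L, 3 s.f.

0.0165 mg/L

8.03 L/s = 0.00803 m³/s.
7.12 µg/L = 0.00712 mg/L.
Flow-weighted mixing gives C = (0.00803·2 + 1.7·0.00712) / (0.00803 + 1.7) = 0.02816/1.708 = 0.01649 mg/L.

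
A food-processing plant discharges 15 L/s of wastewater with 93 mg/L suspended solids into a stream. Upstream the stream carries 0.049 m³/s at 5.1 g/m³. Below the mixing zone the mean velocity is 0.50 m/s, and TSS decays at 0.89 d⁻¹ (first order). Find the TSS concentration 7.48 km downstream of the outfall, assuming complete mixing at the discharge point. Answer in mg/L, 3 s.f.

15 L/s = 0.015 m³/s.
After complete mixing, C₀ = (0.015·93 + 0.049·5.1) / 0.064 = 25.7 mg/L.
Travel time t = 7480 m / 0.50 m/s = 1.496e+04 s = 0.1731 d.
C = 25.7·exp(−0.89·0.1731) = 25.7·0.8572 = 22.03 mg/L.

22.0 mg/L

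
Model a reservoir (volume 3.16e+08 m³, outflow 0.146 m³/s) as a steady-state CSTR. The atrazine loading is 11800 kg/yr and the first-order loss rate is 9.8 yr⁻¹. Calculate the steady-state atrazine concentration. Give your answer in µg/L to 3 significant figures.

Outflow Q = 0.146 m³/s × 3.156e+07 s/yr = 4.607e+06 m³/yr.
Steady-state CSTR mass balance: W = Q·C + k·V·C, so C = W/(Q + kV).
Q + kV = 4.607e+06 + 9.8·3.16e+08 = 3.101e+09 m³/yr.
C = 11800/3.101e+09 = 3.805e-06 kg/m³ = 0.003805 mg/L = 3.805 µg/L.

3.80 µg/L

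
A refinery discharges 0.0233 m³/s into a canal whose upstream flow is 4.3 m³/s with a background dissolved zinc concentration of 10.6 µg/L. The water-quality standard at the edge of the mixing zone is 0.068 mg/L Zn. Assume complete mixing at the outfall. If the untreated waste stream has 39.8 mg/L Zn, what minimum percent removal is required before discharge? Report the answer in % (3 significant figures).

10.6 µg/L = 0.0106 mg/L.
Mass balance: 0.068·4.323 = 0.0233·Cₑ + 4.3·0.0106.
Cₑ = (0.294 − 0.04558) / 0.0233 = 10.66 mg/L.
Required removal = 1 − 10.66/39.8 = 73.21 %.

73.2 %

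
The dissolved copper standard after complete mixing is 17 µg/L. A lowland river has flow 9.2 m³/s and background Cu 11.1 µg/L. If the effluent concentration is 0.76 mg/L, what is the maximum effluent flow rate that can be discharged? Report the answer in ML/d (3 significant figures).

6.31 ML/d

11.1 µg/L = 0.0111 mg/L.
17 µg/L = 0.017 mg/L.
Mass balance at complete mixing: C_std·(Q_w + Q_r) = Q_w·C_e + Q_r·C_b.
Rearranging, Q_w = Q_r·(C_std − C_b)/(C_e − C_std) = 9.2·(0.017 − 0.0111) / (0.76 − 0.017) = 0.07306 m³/s.
= 6.312 ML/d.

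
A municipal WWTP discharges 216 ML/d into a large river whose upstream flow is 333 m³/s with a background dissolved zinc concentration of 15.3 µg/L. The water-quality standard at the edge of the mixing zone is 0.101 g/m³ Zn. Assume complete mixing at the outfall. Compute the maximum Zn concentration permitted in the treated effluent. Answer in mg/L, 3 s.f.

11.5 mg/L

216 ML/d = 2.5 m³/s.
15.3 µg/L = 0.0153 mg/L.
Mass balance: 0.101·335.5 = 2.5·Cₑ + 333·0.0153.
Cₑ = (33.89 − 5.095) / 2.5 = 11.52 mg/L.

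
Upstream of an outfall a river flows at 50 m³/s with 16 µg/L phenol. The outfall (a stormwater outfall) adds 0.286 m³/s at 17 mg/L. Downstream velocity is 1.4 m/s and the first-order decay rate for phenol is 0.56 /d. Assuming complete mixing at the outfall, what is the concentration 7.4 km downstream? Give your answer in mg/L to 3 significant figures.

0.109 mg/L

16 µg/L = 0.016 mg/L.
After complete mixing, C₀ = (0.286·17 + 50·0.016) / 50.29 = 0.1126 mg/L.
Travel time t = 7400 m / 1.4 m/s = 5286 s = 0.06118 d.
C = 0.1126·exp(−0.56·0.06118) = 0.1126·0.9663 = 0.1088 mg/L.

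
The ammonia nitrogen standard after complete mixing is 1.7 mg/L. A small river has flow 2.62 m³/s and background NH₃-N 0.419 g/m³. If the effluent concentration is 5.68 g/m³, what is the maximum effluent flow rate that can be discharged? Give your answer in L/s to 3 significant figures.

843 L/s

Mass balance at complete mixing: C_std·(Q_w + Q_r) = Q_w·C_e + Q_r·C_b.
Rearranging, Q_w = Q_r·(C_std − C_b)/(C_e − C_std) = 2.62·(1.7 − 0.419) / (5.68 − 1.7) = 0.8433 m³/s.
= 843.3 L/s.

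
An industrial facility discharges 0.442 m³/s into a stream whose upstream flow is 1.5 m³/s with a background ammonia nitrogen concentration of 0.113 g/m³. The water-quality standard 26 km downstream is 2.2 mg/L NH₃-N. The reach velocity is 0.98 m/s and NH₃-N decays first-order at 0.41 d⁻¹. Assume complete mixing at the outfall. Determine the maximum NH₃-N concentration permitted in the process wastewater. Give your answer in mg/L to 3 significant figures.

10.6 mg/L

Travel time to the compliance point: t = 2.6e+04/0.98 = 2.653e+04 s = 0.3071 d; decay factor exp(−0.41·0.3071) = 0.8817.
So the concentration just after mixing may be at most 2.2/0.8817 = 2.495 mg/L.
Mass balance: 2.495·1.942 = 0.442·Cₑ + 1.5·0.113.
Cₑ = (4.846 − 0.1695) / 0.442 = 10.58 mg/L.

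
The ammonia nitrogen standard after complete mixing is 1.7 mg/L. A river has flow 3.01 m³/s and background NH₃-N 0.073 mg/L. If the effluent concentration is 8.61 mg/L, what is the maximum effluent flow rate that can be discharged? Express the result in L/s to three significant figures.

709 L/s

Mass balance at complete mixing: C_std·(Q_w + Q_r) = Q_w·C_e + Q_r·C_b.
Rearranging, Q_w = Q_r·(C_std − C_b)/(C_e − C_std) = 3.01·(1.7 − 0.073) / (8.61 − 1.7) = 0.7087 m³/s.
= 708.7 L/s.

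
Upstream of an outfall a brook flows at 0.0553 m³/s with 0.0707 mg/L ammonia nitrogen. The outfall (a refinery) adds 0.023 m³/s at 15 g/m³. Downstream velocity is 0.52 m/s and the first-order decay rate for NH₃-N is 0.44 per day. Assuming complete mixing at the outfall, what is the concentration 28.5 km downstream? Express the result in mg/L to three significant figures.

3.37 mg/L

After complete mixing, C₀ = (0.023·15 + 0.0553·0.0707) / 0.0783 = 4.456 mg/L.
Travel time t = 2.85e+04 m / 0.52 m/s = 5.481e+04 s = 0.6343 d.
C = 4.456·exp(−0.44·0.6343) = 4.456·0.7565 = 3.371 mg/L.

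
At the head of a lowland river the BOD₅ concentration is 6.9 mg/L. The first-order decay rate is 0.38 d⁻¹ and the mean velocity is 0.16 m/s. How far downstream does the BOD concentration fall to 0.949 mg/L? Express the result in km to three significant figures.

72.2 km

From C = C₀·e^(−kt), t = ln(C₀/C)/k = ln(6.9/0.949)/0.38 = 1.984/0.38 = 5.221 d.
Distance = v·t = 0.16 m/s × 4.511e+05 s = 7.217e+04 m = 72.17 km.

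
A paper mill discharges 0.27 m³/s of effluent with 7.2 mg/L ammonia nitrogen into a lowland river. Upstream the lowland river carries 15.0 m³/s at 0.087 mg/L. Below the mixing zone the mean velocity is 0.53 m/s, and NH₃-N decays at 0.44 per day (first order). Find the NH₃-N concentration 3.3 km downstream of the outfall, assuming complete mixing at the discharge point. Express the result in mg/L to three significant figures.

0.206 mg/L

After complete mixing, C₀ = (0.27·7.2 + 15·0.087) / 15.27 = 0.2128 mg/L.
Travel time t = 3300 m / 0.53 m/s = 6226 s = 0.07206 d.
C = 0.2128·exp(−0.44·0.07206) = 0.2128·0.9688 = 0.2061 mg/L.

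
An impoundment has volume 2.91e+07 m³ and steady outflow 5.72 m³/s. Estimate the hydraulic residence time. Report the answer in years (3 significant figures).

0.161 yr

Q = 5.72 m³/s × 3.156e+07 s/yr = 1.805e+08 m³/yr.
Hydraulic residence time τ = V/Q = 2.91e+07/1.805e+08 = 0.1612 yr.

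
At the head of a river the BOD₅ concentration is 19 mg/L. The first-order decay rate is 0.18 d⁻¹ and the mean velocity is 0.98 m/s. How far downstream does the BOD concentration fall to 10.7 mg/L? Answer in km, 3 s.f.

From C = C₀·e^(−kt), t = ln(C₀/C)/k = ln(19/10.7)/0.18 = 0.5742/0.18 = 3.19 d.
Distance = v·t = 0.98 m/s × 2.756e+05 s = 2.701e+05 m = 270.1 km.

270 km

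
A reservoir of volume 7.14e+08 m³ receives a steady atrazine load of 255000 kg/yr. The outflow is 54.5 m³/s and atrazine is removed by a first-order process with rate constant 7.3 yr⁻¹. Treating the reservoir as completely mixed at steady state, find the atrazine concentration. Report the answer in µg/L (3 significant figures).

36.8 µg/L

Outflow Q = 54.5 m³/s × 3.156e+07 s/yr = 1.72e+09 m³/yr.
Steady-state CSTR mass balance: W = Q·C + k·V·C, so C = W/(Q + kV).
Q + kV = 1.72e+09 + 7.3·7.14e+08 = 6.932e+09 m³/yr.
C = 255000/6.932e+09 = 3.679e-05 kg/m³ = 0.03679 mg/L = 36.79 µg/L.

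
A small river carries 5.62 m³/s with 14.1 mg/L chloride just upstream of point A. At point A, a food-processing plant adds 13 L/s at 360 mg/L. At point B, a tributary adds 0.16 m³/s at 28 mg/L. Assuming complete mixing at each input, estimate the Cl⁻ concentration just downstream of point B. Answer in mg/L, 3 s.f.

15.3 mg/L

13 L/s = 0.013 m³/s.
After input A: C = (5.62·14.1 + 0.013·360) / 5.633 = 14.9 mg/L.
After input B: C = (5.633·14.9 + 0.16·28) / 5.793 = 15.26 mg/L.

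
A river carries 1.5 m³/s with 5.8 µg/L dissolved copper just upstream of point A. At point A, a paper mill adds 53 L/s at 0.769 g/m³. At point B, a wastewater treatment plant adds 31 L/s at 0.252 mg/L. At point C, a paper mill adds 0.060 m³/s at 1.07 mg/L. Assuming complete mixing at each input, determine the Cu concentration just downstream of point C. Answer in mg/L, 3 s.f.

0.0739 mg/L

5.8 µg/L = 0.0058 mg/L.
53 L/s = 0.053 m³/s.
After input A: C = (1.5·0.0058 + 0.053·0.769) / 1.553 = 0.03185 mg/L.
31 L/s = 0.031 m³/s.
After input B: C = (1.553·0.03185 + 0.031·0.252) / 1.584 = 0.03615 mg/L.
After input C: C = (1.584·0.03615 + 0.06·1.07) / 1.644 = 0.07389 mg/L.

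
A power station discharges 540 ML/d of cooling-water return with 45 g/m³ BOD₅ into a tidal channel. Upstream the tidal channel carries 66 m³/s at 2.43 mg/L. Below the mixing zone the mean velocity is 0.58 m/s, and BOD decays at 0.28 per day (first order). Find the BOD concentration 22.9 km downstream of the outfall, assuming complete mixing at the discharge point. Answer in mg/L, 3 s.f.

540 ML/d = 6.25 m³/s.
After complete mixing, C₀ = (6.25·45 + 66·2.43) / 72.25 = 6.113 mg/L.
Travel time t = 2.29e+04 m / 0.58 m/s = 3.948e+04 s = 0.457 d.
C = 6.113·exp(−0.28·0.457) = 6.113·0.8799 = 5.378 mg/L.

5.38 mg/L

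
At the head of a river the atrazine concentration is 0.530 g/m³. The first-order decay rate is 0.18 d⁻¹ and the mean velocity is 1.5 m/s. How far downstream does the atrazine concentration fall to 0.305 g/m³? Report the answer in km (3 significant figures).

From C = C₀·e^(−kt), t = ln(C₀/C)/k = ln(0.530/0.305)/0.18 = 0.5526/0.18 = 3.07 d.
Distance = v·t = 1.5 m/s × 2.652e+05 s = 3.978e+05 m = 397.8 km.

398 km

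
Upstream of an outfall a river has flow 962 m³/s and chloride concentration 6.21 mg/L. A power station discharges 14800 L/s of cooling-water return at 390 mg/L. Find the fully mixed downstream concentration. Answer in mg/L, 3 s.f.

14800 L/s = 14.8 m³/s.
By mass balance at complete mixing, C = (14.8·390 + 962·6.21) / (14.8 + 962) = 1.175e+04/976.8 = 12.03 mg/L.

12.0 mg/L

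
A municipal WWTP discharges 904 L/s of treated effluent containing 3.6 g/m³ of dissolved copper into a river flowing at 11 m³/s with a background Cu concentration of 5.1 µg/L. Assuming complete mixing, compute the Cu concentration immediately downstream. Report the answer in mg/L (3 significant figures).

0.278 mg/L

904 L/s = 0.904 m³/s.
5.1 µg/L = 0.0051 mg/L.
Conservation of mass across the mixing zone: C = (0.904·3.6 + 11·0.0051) / (0.904 + 11) = 3.31/11.9 = 0.2781 mg/L.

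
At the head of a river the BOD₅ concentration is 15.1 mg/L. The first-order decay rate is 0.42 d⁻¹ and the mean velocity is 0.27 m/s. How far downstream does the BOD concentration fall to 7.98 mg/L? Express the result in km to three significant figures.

35.4 km

From C = C₀·e^(−kt), t = ln(C₀/C)/k = ln(15.1/7.98)/0.42 = 0.6378/0.42 = 1.518 d.
Distance = v·t = 0.27 m/s × 1.312e+05 s = 3.542e+04 m = 35.42 km.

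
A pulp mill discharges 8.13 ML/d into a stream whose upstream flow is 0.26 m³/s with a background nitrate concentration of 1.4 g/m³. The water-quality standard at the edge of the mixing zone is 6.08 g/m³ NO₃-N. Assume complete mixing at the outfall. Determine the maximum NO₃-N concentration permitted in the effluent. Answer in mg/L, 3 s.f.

8.13 ML/d = 0.0941 m³/s.
Mass balance: 6.08·0.3541 = 0.0941·Cₑ + 0.26·1.4.
Cₑ = (2.153 − 0.364) / 0.0941 = 19.01 mg/L.

19.0 mg/L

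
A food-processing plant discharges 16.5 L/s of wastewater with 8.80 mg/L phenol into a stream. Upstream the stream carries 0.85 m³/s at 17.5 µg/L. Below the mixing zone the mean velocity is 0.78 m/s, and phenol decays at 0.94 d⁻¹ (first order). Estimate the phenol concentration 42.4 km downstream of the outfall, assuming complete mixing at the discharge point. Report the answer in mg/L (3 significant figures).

16.5 L/s = 0.0165 m³/s.
17.5 µg/L = 0.0175 mg/L.
After complete mixing, C₀ = (0.0165·8.8 + 0.85·0.0175) / 0.8665 = 0.1847 mg/L.
Travel time t = 4.24e+04 m / 0.78 m/s = 5.436e+04 s = 0.6292 d.
C = 0.1847·exp(−0.94·0.6292) = 0.1847·0.5535 = 0.1023 mg/L.

0.102 mg/L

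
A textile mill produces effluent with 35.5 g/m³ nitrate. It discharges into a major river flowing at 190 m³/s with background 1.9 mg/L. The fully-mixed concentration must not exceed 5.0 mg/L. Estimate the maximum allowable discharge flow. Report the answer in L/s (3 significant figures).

19300 L/s

Mass balance at complete mixing: C_std·(Q_w + Q_r) = Q_w·C_e + Q_r·C_b.
Rearranging, Q_w = Q_r·(C_std − C_b)/(C_e − C_std) = 190·(5 − 1.9) / (35.5 − 5) = 19.31 m³/s.
= 1.931e+04 L/s.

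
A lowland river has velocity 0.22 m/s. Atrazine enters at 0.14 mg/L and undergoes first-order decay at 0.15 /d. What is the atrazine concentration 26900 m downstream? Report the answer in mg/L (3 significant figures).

0.113 mg/L

Travel time t = 26900 m / 0.22 m/s = 2.69e+04/0.22 = 1.223e+05 s = 1.415 d.
First-order decay: C = 0.14·exp(−0.15·1.415) = 0.14·0.8087 = 0.1132 mg/L.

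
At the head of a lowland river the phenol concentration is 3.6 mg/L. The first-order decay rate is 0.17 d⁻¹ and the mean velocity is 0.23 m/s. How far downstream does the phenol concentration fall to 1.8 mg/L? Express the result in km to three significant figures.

From C = C₀·e^(−kt), t = ln(C₀/C)/k = ln(3.6/1.8)/0.17 = 0.6931/0.17 = 4.077 d.
Distance = v·t = 0.23 m/s × 3.523e+05 s = 8.102e+04 m = 81.02 km.

81.0 km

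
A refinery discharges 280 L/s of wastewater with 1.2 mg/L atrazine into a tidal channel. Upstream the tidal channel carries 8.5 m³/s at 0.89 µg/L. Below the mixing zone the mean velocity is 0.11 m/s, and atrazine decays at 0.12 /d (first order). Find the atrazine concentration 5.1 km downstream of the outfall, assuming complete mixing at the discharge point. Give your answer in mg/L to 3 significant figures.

0.0367 mg/L

280 L/s = 0.28 m³/s.
0.89 µg/L = 0.00089 mg/L.
After complete mixing, C₀ = (0.28·1.2 + 8.5·0.00089) / 8.78 = 0.03913 mg/L.
Travel time t = 5100 m / 0.11 m/s = 4.636e+04 s = 0.5366 d.
C = 0.03913·exp(−0.12·0.5366) = 0.03913·0.9376 = 0.03669 mg/L.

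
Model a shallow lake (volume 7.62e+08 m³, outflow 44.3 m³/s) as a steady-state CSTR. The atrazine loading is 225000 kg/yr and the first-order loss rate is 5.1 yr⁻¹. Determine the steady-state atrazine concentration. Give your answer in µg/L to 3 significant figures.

Outflow Q = 44.3 m³/s × 3.156e+07 s/yr = 1.398e+09 m³/yr.
Steady-state CSTR mass balance: W = Q·C + k·V·C, so C = W/(Q + kV).
Q + kV = 1.398e+09 + 5.1·7.62e+08 = 5.284e+09 m³/yr.
C = 225000/5.284e+09 = 4.258e-05 kg/m³ = 0.04258 mg/L = 42.58 µg/L.

42.6 µg/L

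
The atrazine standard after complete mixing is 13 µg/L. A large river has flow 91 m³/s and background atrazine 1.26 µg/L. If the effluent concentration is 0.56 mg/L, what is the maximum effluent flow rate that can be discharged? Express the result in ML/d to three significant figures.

1.26 µg/L = 0.00126 mg/L.
13 µg/L = 0.013 mg/L.
Mass balance at complete mixing: C_std·(Q_w + Q_r) = Q_w·C_e + Q_r·C_b.
Rearranging, Q_w = Q_r·(C_std − C_b)/(C_e − C_std) = 91·(0.013 − 0.00126) / (0.56 − 0.013) = 1.953 m³/s.
= 168.7 ML/d.

169 ML/d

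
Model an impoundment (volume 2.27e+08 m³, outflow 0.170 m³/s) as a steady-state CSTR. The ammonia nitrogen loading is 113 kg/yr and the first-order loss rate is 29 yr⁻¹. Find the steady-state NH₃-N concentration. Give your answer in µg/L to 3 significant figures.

Outflow Q = 0.170 m³/s × 3.156e+07 s/yr = 5.365e+06 m³/yr.
Steady-state CSTR mass balance: W = Q·C + k·V·C, so C = W/(Q + kV).
Q + kV = 5.365e+06 + 29·2.27e+08 = 6.588e+09 m³/yr.
C = 113/6.588e+09 = 1.715e-08 kg/m³ = 1.715e-05 mg/L = 0.01715 µg/L.

0.0172 µg/L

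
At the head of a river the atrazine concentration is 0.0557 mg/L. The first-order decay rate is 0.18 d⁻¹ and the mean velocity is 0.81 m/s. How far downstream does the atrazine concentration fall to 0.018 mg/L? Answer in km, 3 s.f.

439 km

From C = C₀·e^(−kt), t = ln(C₀/C)/k = ln(0.0557/0.018)/0.18 = 1.13/0.18 = 6.276 d.
Distance = v·t = 0.81 m/s × 5.422e+05 s = 4.392e+05 m = 439.2 km.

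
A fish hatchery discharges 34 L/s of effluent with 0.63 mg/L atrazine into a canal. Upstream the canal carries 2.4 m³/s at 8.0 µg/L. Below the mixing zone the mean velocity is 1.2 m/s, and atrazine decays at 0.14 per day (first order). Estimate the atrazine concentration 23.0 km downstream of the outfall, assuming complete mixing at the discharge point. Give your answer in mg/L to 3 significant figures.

34 L/s = 0.034 m³/s.
8.0 µg/L = 0.008 mg/L.
After complete mixing, C₀ = (0.034·0.63 + 2.4·0.008) / 2.434 = 0.01669 mg/L.
Travel time t = 2.3e+04 m / 1.2 m/s = 1.917e+04 s = 0.2218 d.
C = 0.01669·exp(−0.14·0.2218) = 0.01669·0.9694 = 0.01618 mg/L.

0.0162 mg/L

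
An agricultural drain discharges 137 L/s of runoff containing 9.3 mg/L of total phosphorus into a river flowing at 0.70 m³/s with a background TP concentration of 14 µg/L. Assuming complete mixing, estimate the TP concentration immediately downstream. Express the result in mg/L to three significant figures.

1.53 mg/L

137 L/s = 0.137 m³/s.
14 µg/L = 0.014 mg/L.
Flow-weighted mixing gives C = (0.137·9.3 + 0.7·0.014) / (0.137 + 0.7) = 1.284/0.837 = 1.534 mg/L.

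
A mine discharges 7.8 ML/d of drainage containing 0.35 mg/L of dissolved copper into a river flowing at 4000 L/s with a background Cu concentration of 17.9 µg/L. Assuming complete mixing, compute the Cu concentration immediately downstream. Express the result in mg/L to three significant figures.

7.8 ML/d = 0.09028 m³/s.
4000 L/s = 4 m³/s.
17.9 µg/L = 0.0179 mg/L.
By mass balance at complete mixing, C = (0.09028·0.35 + 4·0.0179) / (0.09028 + 4) = 0.1032/4.09 = 0.02523 mg/L.

0.0252 mg/L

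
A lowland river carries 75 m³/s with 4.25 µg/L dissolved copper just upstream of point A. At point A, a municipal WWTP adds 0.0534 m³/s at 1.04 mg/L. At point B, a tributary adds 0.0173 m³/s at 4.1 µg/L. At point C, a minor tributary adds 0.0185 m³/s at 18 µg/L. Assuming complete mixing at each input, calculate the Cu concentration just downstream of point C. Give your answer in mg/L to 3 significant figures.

4.25 µg/L = 0.00425 mg/L.
After input A: C = (75·0.00425 + 0.0534·1.04) / 75.05 = 0.004987 mg/L.
4.1 µg/L = 0.0041 mg/L.
After input B: C = (75.05·0.004987 + 0.0173·0.0041) / 75.07 = 0.004987 mg/L.
18 µg/L = 0.018 mg/L.
After input C: C = (75.07·0.004987 + 0.0185·0.018) / 75.09 = 0.00499 mg/L.

0.00499 mg/L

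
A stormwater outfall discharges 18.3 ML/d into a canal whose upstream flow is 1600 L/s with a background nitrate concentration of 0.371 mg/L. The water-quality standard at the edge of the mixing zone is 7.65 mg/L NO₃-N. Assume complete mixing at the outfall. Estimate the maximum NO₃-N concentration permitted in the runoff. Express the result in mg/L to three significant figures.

18.3 ML/d = 0.2118 m³/s.
1600 L/s = 1.6 m³/s.
Mass balance: 7.65·1.812 = 0.2118·Cₑ + 1.6·0.371.
Cₑ = (13.86 − 0.5936) / 0.2118 = 62.64 mg/L.

62.6 mg/L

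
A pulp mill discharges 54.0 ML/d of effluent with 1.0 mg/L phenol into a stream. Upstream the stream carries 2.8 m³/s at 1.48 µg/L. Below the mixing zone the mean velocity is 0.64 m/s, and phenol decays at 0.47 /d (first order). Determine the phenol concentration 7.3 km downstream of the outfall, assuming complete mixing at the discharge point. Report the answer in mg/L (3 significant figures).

54.0 ML/d = 0.625 m³/s.
1.48 µg/L = 0.00148 mg/L.
After complete mixing, C₀ = (0.625·1 + 2.8·0.00148) / 3.425 = 0.1837 mg/L.
Travel time t = 7300 m / 0.64 m/s = 1.141e+04 s = 0.132 d.
C = 0.1837·exp(−0.47·0.132) = 0.1837·0.9398 = 0.1726 mg/L.

0.173 mg/L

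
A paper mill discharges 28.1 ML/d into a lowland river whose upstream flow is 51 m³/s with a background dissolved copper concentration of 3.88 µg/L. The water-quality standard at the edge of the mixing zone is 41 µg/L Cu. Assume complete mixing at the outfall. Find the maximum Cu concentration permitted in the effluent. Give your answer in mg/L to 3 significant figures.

28.1 ML/d = 0.3252 m³/s.
3.88 µg/L = 0.00388 mg/L.
41 µg/L = 0.041 mg/L.
Mass balance: 0.041·51.33 = 0.3252·Cₑ + 51·0.00388.
Cₑ = (2.104 − 0.1979) / 0.3252 = 5.862 mg/L.

5.86 mg/L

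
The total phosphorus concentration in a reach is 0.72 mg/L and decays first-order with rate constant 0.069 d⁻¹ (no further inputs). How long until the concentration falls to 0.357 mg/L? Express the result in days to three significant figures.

t = ln(C₀/C)/k = ln(0.72/0.357)/0.069 = 0.7015/0.069 = 10.17 d.

10.2 d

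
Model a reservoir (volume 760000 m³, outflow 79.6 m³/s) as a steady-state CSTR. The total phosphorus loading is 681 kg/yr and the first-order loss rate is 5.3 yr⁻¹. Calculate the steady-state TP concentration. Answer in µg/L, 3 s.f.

0.271 µg/L

Outflow Q = 79.6 m³/s × 3.156e+07 s/yr = 2.512e+09 m³/yr.
Steady-state CSTR mass balance: W = Q·C + k·V·C, so C = W/(Q + kV).
Q + kV = 2.512e+09 + 5.3·760000 = 2.516e+09 m³/yr.
C = 681/2.516e+09 = 2.707e-07 kg/m³ = 0.0002707 mg/L = 0.2707 µg/L.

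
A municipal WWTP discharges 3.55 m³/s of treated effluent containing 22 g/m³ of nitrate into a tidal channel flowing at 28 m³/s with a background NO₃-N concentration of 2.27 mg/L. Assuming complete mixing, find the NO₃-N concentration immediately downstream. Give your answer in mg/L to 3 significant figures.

By mass balance at complete mixing, C = (3.55·22 + 28·2.27) / (3.55 + 28) = 141.7/31.55 = 4.49 mg/L.

4.49 mg/L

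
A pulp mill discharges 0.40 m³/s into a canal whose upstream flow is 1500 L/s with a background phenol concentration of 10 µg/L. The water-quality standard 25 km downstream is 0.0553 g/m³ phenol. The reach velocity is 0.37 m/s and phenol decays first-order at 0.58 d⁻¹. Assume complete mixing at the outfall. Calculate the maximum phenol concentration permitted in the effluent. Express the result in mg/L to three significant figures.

1500 L/s = 1.5 m³/s.
10 µg/L = 0.01 mg/L.
Travel time to the compliance point: t = 2.5e+04/0.37 = 6.757e+04 s = 0.782 d; decay factor exp(−0.58·0.782) = 0.6354.
So the concentration just after mixing may be at most 0.0553/0.6354 = 0.08704 mg/L.
Mass balance: 0.08704·1.9 = 0.4·Cₑ + 1.5·0.01.
Cₑ = (0.1654 − 0.015) / 0.4 = 0.3759 mg/L.

0.376 mg/L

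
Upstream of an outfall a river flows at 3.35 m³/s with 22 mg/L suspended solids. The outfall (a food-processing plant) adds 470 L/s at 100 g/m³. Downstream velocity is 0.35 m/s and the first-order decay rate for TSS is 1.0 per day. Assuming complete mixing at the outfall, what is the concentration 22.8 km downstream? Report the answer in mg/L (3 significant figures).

470 L/s = 0.47 m³/s.
After complete mixing, C₀ = (0.47·100 + 3.35·22) / 3.82 = 31.6 mg/L.
Travel time t = 2.28e+04 m / 0.35 m/s = 6.514e+04 s = 0.754 d.
C = 31.6·exp(−1.0·0.754) = 31.6·0.4705 = 14.87 mg/L.

14.9 mg/L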